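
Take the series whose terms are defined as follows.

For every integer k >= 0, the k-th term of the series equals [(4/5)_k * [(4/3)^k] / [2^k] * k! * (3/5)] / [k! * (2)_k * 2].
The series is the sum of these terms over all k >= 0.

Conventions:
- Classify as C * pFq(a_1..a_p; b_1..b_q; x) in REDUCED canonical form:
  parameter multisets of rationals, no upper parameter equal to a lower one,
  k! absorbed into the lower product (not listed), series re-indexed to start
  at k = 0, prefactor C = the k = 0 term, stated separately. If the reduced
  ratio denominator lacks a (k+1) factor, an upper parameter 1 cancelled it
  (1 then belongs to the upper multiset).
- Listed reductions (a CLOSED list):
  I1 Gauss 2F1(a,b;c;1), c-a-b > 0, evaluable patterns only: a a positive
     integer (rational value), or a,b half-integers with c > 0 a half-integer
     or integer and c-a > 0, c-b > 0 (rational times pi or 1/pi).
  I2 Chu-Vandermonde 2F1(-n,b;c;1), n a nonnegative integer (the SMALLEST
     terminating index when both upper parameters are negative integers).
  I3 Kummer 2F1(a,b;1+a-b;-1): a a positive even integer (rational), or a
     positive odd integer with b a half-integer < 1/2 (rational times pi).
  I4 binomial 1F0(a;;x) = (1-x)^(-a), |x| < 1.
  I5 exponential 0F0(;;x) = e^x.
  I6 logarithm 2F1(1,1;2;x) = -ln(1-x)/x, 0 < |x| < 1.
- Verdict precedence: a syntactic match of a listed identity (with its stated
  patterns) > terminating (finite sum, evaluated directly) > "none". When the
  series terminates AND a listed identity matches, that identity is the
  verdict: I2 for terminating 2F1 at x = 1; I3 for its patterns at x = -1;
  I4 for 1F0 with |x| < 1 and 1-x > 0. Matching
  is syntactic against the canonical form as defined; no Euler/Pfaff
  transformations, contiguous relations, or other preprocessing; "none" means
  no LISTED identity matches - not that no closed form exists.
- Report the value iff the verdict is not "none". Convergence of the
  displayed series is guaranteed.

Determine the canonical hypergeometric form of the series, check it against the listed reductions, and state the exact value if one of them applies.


The series (x = 2/3) is 2F1: upper {4/5, 1}, lower {2}, prefactor 3/10. Verdict: none. A 2F1 with upper {4/5, 1} fits none of I1-I6 at x = 2/3; the sum runs forever.

Key step: t_0 being 3/10, the constant factors (C = 3/10) combine into one prefactor.
Ratio: r(k) = (2/3) * (k+4/5) (k+1) / [(k+2) (k+1)] - rational; roots negated = parameters, x = (2/3), C = 3/10.


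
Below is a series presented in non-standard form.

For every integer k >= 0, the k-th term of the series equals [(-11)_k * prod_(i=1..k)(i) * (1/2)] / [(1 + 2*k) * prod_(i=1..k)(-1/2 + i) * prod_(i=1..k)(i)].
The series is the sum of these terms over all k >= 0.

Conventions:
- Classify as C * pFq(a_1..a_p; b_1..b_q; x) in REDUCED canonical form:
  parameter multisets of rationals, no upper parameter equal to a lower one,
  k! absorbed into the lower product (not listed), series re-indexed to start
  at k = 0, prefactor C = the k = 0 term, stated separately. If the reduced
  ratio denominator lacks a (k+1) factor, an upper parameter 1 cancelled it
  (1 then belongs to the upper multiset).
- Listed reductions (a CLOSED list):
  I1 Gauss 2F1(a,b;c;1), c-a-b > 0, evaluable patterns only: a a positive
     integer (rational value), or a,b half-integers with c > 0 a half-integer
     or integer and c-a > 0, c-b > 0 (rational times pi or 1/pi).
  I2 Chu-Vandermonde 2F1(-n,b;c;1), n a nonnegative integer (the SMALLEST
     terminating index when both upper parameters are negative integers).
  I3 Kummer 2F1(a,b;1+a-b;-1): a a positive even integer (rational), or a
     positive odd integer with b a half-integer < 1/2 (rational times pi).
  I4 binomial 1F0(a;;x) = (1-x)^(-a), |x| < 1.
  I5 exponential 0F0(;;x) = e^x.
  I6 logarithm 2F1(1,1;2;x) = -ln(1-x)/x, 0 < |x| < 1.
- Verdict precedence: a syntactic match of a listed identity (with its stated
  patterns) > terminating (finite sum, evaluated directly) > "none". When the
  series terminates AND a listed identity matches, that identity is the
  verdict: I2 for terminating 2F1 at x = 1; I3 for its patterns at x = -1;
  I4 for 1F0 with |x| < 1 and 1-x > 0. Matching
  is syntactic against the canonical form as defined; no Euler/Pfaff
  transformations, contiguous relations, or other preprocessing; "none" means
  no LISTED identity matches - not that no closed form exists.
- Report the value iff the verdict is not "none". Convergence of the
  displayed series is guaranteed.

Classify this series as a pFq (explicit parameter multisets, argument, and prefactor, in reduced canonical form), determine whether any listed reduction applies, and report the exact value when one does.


x = 1 here; the reduced form reads 2F1, upper {-11, 1}, lower {3/2}, C = 1/2. Verdict: this is Chu-Vandermonde (I2) (terminating 2F1 at x = 1 with n = 11, b = 1, c = 3/2). Value: 1/46.

The tell: from the first term 1/2: the lower (2k+1) factor (C = 1/2, x = 1) shifts a half-integer Pochhammer.
Term ratio: r(k) = 1 * (k-11) (k+1) / [(k+3/2) (k+1)] - rational; roots negated = parameters, x = 1, C = 1/2.


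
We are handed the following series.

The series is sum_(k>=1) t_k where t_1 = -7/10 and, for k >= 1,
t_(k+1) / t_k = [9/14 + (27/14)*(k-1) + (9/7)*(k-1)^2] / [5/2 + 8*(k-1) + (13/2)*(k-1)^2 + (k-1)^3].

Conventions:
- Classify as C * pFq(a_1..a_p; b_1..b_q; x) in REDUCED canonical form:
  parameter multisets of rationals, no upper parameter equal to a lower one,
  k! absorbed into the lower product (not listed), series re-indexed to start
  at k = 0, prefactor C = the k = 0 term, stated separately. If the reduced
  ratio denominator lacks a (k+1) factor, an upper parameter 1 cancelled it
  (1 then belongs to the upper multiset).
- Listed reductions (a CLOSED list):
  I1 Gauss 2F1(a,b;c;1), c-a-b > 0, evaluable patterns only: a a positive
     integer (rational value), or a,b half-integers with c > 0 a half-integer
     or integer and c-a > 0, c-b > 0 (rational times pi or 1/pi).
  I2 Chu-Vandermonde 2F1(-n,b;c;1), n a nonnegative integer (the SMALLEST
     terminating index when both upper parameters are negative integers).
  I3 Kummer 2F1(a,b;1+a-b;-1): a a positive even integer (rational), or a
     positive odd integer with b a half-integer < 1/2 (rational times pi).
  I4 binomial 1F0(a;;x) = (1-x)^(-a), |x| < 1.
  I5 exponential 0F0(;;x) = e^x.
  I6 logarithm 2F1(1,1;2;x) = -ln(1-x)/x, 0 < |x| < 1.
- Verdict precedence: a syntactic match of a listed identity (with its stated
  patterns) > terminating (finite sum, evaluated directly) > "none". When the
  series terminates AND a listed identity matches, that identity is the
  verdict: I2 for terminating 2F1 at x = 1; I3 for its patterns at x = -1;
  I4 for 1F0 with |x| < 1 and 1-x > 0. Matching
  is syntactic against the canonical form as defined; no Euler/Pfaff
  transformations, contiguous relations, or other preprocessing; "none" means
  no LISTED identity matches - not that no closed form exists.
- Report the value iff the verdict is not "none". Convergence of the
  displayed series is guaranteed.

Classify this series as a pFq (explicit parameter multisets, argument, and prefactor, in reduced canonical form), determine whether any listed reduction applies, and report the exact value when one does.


Prefactor -7/10, argument 9/7: 1F1 with upper {1} over lower {5}. Verdict: none. No listed pattern accepts 1F1(1; 5; 9/7).

Structural cue: t_0 = -7/10 here, and factor the ratio over Q (prefactor -7/10): negated roots = parameters.
Ratio: r(k) = (9/7) * (k+1) / [(k+5) (k+1)] - poly over poly, x = (9/7) from leading terms; C = -7/10 at k = 0.


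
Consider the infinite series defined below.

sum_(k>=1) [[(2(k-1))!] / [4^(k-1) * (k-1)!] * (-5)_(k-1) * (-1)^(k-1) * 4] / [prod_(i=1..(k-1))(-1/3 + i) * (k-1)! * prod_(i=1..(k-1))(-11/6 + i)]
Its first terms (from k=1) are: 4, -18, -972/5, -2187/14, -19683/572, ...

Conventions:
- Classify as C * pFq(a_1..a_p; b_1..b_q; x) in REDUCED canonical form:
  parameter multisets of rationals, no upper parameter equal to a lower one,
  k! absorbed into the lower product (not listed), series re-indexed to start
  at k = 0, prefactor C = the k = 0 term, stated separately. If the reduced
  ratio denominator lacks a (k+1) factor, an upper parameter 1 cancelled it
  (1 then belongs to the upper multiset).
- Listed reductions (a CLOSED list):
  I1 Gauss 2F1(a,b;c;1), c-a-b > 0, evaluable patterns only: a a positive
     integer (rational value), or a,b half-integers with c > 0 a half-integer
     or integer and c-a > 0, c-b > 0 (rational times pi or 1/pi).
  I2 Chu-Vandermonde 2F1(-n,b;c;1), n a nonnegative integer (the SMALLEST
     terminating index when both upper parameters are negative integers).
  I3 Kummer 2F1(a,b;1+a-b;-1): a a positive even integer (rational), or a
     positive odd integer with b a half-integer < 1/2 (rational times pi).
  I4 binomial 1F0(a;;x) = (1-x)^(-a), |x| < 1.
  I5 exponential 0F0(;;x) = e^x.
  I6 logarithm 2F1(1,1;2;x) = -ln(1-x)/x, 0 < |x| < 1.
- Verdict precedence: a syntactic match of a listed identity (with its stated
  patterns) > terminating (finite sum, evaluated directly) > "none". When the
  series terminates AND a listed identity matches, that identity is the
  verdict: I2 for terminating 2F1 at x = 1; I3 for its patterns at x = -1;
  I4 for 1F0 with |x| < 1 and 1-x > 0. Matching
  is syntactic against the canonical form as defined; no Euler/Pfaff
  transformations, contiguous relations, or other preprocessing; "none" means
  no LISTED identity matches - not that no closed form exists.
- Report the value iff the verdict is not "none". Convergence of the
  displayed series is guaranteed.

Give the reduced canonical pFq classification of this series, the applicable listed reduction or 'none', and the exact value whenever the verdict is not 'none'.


This is 4 * 2F2(-5, 1/2; -5/6, 2/3; -1) in reduced canonical form. Verdict: terminating. (-5)_k vanishes past k = 5, leaving a 6-term sum, computed directly. Hence: -43593811/108680.

The tell: t_0 = 4 here, and the lower running product (prefactor 4) is a rising factorial.
Step ratio: r(k) = (-1) * (k-5) (k+1/2) / [(k-5/6) (k+2/3) (k+1)] - rational in k. x = (-1); t_0 = 4; negate the roots.


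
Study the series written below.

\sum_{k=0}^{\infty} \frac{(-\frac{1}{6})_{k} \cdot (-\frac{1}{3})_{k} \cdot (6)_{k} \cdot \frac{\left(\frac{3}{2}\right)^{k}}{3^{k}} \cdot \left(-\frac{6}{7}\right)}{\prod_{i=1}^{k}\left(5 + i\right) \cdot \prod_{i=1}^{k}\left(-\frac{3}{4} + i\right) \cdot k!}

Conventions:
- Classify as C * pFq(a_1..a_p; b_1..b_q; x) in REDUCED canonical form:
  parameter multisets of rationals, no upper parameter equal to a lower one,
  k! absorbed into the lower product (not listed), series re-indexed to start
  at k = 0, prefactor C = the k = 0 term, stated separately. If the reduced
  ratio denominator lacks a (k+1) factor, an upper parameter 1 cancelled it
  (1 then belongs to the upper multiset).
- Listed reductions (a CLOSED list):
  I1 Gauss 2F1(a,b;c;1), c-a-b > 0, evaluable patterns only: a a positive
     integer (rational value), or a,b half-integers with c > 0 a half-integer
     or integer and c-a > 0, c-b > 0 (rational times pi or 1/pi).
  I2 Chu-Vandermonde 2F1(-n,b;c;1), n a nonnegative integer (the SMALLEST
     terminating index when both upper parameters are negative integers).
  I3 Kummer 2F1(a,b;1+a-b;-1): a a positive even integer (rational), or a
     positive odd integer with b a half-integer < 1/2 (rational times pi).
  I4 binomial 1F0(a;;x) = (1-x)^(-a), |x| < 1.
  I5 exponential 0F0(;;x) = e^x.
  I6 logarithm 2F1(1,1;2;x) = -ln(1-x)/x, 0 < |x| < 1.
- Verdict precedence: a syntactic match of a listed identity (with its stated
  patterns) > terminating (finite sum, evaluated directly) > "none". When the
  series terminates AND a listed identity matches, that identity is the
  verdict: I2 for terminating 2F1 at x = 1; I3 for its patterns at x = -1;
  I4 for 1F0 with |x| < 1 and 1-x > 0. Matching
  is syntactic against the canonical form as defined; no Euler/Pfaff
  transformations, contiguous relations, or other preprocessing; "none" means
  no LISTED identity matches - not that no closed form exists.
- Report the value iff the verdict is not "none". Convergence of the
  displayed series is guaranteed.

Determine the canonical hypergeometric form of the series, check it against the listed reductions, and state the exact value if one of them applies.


Key step: t_0 = -\frac{6}{7} here, and the lower running product (C = -6/7, x = 1/2) is a rising factorial.
Step ratio: r(k) = \frac{1}{2} * (k-\frac{1}{3}) (k-\frac{1}{6}) / [(k+\frac{1}{4}) (k+1)] - rational in k, leading ratio \frac{1}{2}; with t_0 = -\frac{6}{7}, classification follows.

x = \frac{1}{2} here; the reduced form reads 2F1, upper {-\frac{1}{3}, -\frac{1}{6}}, lower {\frac{1}{4}}, C = -\frac{6}{7}. Verdict: none - this 2F1 at x = \frac{1}{2} matches no listed pattern, and upper {-\frac{1}{3}, -\frac{1}{6}} holds no stopper.


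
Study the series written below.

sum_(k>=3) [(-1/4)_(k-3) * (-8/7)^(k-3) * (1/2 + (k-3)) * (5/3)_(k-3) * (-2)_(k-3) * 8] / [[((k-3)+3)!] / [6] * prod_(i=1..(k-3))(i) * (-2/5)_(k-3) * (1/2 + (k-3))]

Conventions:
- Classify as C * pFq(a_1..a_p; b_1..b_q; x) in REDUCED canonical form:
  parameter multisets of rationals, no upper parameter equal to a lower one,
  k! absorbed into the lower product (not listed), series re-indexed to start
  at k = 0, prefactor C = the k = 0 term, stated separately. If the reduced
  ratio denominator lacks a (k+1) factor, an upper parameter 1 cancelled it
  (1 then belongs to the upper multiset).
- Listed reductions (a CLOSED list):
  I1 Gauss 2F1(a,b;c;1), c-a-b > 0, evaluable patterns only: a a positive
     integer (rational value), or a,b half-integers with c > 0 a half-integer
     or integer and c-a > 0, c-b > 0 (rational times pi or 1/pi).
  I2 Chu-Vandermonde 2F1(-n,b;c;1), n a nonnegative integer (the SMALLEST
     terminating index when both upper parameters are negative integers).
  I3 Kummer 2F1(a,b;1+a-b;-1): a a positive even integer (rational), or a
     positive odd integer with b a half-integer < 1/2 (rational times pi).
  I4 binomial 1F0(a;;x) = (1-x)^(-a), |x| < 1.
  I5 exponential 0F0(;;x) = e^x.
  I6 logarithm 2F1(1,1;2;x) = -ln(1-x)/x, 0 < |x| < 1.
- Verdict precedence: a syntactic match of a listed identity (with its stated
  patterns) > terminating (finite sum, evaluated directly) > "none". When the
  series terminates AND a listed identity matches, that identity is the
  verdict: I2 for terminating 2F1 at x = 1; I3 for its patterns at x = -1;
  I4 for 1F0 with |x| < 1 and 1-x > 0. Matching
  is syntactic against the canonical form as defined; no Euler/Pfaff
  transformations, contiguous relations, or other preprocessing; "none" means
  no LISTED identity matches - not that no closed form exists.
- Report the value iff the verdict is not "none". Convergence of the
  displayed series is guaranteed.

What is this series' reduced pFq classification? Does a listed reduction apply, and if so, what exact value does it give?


x = -8/7 here; the reduced form reads 3F2, upper {-2, -1/4, 5/3}, lower {-2/5, 4}, C = 8. Verdict: terminating. (-2)_k vanishes past k = 2, leaving a 3-term sum, computed directly. Value: 6428/441.

Key step: from the first term 8: k + 1/2 divides numerator and denominator alike; C = 8 after cancelling.
Step ratio: r(k) = (-8/7) * (k-2) (k-1/4) (k+5/3) / [(k-2/5) (k+4) (k+1)] - rational in k, leading ratio (-8/7); with t_0 = 8, classification follows.


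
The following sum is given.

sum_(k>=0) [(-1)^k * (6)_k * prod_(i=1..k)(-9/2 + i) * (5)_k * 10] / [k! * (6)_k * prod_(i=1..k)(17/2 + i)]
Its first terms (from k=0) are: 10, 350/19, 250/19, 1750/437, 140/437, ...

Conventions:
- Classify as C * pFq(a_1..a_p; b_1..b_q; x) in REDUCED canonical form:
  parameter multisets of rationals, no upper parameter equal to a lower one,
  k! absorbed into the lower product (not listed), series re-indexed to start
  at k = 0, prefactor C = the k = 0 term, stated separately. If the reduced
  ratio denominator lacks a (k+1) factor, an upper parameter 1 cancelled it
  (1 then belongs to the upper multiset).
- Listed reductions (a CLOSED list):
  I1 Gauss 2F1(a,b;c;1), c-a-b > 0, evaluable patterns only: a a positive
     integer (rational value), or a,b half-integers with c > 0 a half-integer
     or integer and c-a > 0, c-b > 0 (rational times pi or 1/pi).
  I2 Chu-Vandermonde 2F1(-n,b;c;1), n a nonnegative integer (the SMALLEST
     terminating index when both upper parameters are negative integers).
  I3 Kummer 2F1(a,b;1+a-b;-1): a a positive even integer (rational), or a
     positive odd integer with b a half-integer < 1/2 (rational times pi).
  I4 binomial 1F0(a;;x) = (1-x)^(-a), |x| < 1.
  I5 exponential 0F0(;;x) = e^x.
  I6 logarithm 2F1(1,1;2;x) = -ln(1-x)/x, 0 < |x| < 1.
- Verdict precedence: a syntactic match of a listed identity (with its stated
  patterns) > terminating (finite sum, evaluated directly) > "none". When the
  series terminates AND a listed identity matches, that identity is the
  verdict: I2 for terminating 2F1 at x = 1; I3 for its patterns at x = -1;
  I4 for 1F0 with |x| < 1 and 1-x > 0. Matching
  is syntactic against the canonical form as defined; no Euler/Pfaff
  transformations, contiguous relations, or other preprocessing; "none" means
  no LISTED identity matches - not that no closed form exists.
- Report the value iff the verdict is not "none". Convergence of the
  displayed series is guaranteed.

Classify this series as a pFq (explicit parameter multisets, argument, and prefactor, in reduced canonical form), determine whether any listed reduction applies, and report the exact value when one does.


x = -1 here; the reduced form reads 2F1, upper {-7/2, 5}, lower {19/2}, C = 10. Verdict: the Kummer evaluation I3 matches (x = -1; c = 19/2 equals 1+a-b for upper {-7/2, 5}: listed pattern). Value: (3828825/262144) * pi.

First insight: t_0 = 10 here, and the parameter 6 appears in both the upper and lower lists and cancels.
Step ratio: r(k) = (-1) * (k-7/2) (k+5) / [(k+19/2) (k+1)] ; factor over Q: parameters, x = (-1), and C = 10.


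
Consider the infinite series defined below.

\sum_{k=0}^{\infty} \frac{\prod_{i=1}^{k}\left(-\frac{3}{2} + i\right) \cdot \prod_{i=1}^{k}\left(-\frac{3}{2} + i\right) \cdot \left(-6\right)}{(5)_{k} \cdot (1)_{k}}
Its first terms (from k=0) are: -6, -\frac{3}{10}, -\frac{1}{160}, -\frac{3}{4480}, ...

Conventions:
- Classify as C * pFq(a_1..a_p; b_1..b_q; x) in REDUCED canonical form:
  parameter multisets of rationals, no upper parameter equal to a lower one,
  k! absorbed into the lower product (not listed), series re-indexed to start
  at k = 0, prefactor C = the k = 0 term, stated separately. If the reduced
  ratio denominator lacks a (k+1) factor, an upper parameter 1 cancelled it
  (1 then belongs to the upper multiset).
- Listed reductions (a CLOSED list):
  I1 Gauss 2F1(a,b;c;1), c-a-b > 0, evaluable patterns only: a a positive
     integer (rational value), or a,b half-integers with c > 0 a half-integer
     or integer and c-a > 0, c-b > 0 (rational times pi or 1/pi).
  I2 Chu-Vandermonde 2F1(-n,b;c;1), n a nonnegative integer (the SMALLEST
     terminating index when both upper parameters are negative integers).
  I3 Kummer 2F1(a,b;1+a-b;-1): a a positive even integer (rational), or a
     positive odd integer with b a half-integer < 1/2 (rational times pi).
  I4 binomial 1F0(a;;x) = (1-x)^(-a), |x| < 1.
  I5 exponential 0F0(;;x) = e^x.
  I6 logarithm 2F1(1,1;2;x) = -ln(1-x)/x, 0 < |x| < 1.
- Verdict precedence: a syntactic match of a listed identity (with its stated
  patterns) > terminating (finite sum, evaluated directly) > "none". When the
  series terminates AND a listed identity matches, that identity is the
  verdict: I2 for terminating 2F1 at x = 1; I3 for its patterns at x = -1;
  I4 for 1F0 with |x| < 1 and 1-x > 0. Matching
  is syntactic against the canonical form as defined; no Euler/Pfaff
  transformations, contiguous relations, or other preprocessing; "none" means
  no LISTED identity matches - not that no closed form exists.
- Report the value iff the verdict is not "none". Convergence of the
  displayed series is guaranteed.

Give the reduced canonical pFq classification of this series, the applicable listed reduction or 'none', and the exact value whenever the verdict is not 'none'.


Canonical form: C = -6 times 2F1 with upper {-\frac{1}{2}, -\frac{1}{2}}, lower {5}, x = 1. Verdict: the half-integer Gauss pattern (I1) applies (x = 1; upper {-\frac{1}{2}, -\frac{1}{2}} half-integers, c = 5 in the evaluable pattern). Its exact value is \left(-\frac{131072}{6615}\right) / \pi.

Key observation: t_0 being -6, the running product (C = -6, x = 1) telescopes to a rising factorial.
Step ratio: r(k) = 1 * (k-\frac{1}{2}) (k-\frac{1}{2}) / [(k+5) (k+1)] - rational; roots negated = parameters, x = 1, C = -6.


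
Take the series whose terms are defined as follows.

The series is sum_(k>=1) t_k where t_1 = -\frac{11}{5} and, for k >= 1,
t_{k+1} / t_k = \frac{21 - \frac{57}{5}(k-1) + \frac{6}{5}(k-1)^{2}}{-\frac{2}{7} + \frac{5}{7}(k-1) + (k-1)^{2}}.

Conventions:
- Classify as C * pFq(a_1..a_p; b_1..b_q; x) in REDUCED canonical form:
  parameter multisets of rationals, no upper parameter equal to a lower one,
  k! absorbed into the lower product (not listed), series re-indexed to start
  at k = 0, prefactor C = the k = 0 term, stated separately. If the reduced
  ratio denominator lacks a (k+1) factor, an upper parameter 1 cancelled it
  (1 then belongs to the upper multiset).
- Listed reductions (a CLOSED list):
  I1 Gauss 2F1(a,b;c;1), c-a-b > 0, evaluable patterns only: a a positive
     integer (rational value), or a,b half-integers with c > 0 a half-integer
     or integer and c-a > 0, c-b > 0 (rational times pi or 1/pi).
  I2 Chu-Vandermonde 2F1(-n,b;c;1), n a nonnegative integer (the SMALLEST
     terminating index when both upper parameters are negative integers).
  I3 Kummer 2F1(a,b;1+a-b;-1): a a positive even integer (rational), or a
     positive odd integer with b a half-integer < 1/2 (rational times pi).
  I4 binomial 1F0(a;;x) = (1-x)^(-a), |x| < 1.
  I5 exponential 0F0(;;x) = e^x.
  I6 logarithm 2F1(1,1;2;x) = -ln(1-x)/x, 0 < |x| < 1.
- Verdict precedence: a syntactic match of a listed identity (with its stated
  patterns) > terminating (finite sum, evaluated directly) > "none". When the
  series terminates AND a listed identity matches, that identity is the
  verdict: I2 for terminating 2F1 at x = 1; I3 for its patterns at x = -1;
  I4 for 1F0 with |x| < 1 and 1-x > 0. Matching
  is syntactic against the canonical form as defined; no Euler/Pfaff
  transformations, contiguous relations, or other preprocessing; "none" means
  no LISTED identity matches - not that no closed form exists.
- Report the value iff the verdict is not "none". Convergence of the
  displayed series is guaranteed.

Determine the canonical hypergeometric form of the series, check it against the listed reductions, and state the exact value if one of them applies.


Key observation: x = \frac{6}{5} and the expanded ratio factors over Q; C = -11/5, x = 6/5, roots give parameters.
Consecutive-term ratio: r(k) = \frac{6}{5} * (k-7) (k-\frac{5}{2}) / [(k-\frac{2}{7}) (k+1)] - rational in k, leading ratio \frac{6}{5}; with t_0 = -\frac{11}{5}, classification follows.

Canonical form: C = -\frac{11}{5} times 2F1 with upper {-7, -\frac{5}{2}}, lower {-\frac{2}{7}}, x = \frac{6}{5}. Verdict: terminating. (-7)_k vanishes past k = 7, leaving a 8-term sum, computed directly. Value: \frac{24385691788987}{12350000000}.


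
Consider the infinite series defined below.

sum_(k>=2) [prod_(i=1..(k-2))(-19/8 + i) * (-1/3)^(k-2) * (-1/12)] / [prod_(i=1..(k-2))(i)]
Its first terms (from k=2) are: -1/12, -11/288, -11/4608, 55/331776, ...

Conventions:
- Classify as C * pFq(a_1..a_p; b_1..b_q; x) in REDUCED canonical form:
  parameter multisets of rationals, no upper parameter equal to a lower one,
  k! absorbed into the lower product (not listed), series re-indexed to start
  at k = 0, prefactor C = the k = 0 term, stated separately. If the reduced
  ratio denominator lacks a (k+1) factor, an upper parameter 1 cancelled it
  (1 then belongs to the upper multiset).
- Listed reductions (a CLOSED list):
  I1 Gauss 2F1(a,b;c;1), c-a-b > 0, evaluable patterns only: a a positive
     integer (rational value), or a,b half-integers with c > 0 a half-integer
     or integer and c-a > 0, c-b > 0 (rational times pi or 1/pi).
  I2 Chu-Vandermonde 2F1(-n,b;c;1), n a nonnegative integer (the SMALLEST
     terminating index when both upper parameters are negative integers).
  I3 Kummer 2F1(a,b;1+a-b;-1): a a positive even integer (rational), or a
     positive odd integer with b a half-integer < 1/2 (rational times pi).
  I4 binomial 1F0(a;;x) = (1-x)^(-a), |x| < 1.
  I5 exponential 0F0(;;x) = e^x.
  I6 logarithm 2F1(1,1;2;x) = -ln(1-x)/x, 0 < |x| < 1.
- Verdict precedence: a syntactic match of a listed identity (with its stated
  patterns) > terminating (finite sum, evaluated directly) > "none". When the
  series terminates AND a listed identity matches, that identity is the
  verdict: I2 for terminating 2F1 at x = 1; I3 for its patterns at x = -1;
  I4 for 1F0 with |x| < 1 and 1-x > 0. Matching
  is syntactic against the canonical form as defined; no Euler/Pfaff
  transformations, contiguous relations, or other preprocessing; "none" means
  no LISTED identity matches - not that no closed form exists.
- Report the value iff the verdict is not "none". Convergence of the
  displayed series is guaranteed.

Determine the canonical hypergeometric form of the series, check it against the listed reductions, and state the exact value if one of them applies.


Key step: with t_0 = -1/12, the product of the first k integers (prefactor -1/12) is k!.
Term ratio: r(k) = (-1/3) * (k-11/8) / [(k+1)] - rational in k. x = (-1/3); t_0 = -1/12; negate the roots.

The series (x = -1/3) is 1F0: upper {-11/8}, lower {-}, prefactor -1/12. Verdict: this is binomial (I4) (the 1F0 binomial series: exponent 11/8, x = -1/3). Value: (-1/12) * (4/3)^(11/8).


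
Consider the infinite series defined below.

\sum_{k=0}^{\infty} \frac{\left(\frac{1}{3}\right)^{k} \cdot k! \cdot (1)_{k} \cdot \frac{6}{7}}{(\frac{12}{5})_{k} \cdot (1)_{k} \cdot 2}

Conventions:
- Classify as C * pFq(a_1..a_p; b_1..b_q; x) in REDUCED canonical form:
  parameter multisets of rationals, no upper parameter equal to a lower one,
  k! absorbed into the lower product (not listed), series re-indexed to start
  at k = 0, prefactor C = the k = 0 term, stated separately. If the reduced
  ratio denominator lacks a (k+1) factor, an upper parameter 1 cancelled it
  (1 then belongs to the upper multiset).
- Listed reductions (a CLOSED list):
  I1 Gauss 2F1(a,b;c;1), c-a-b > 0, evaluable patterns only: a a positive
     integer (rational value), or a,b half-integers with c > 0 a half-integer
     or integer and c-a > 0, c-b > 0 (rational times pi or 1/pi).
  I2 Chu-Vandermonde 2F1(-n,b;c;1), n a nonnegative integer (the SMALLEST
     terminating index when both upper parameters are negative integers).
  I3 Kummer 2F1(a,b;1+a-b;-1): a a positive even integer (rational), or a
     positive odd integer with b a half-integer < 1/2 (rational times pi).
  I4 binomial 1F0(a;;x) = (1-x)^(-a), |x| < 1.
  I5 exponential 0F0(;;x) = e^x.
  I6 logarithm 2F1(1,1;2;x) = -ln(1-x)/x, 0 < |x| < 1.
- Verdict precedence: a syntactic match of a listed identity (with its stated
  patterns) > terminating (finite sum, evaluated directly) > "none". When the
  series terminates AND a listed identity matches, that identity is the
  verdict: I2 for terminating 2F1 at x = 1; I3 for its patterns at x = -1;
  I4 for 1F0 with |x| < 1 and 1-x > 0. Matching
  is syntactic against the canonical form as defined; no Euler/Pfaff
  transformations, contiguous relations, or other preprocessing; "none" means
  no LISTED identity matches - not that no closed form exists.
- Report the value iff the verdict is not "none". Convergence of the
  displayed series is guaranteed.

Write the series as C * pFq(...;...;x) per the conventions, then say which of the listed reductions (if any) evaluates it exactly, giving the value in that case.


This is \frac{3}{7} * 2F1(1, 1; \frac{12}{5}; \frac{1}{3}) in reduced canonical form. Verdict: none - this 2F1 at x = \frac{1}{3} matches no listed pattern, and upper {1, 1} holds no stopper.

The tell: t_0 being \frac{3}{7}, the constant factors (C = 3/7) combine into one prefactor.
Step ratio: r(k) = \frac{1}{3} * (k+1) (k+1) / [(k+\frac{12}{5}) (k+1)] - poly over poly, x = \frac{1}{3} from leading terms; C = \frac{3}{7} at k = 0.


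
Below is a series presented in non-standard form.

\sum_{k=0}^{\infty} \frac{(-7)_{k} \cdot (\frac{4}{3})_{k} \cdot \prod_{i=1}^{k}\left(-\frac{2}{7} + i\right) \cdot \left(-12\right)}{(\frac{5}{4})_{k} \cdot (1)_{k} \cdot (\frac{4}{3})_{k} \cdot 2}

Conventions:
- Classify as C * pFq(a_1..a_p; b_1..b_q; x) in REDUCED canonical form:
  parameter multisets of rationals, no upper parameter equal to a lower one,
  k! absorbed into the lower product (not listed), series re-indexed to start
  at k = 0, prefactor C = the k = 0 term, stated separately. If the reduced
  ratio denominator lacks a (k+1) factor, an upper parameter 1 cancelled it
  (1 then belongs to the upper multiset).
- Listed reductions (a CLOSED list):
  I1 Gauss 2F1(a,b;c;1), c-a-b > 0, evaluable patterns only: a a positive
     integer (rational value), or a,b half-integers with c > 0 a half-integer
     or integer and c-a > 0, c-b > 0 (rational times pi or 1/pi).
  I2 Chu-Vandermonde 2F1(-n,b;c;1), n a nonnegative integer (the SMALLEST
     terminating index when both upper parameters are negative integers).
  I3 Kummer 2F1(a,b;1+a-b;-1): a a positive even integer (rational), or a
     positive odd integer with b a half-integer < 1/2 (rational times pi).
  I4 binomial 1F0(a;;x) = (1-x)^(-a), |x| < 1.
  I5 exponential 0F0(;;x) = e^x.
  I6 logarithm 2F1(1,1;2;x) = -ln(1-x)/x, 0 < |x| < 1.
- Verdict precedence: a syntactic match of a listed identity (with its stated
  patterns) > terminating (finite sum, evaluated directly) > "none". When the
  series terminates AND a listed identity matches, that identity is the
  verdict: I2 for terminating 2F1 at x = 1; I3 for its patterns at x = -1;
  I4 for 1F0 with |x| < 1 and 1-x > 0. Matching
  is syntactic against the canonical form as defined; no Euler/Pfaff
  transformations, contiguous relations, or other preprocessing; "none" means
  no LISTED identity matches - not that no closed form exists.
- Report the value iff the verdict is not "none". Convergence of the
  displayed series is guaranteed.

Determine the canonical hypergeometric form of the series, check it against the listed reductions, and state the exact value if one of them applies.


The series (x = 1) is 2F1: upper {-7, \frac{5}{7}}, lower {\frac{5}{4}}, prefactor -6. Verdict (x = 1): the Chu-Vandermonde identity I2 applies (terminating 2F1 at x = 1 with n = 7, b = 5/7, c = \frac{5}{4}). Its exact value is -\frac{145173465558}{184733048045}.

Key observation: t_0 = -6 here, and (1)_k (C = -6) is k! itself.
Ratio: r(k) = 1 * (k-7) (k+\frac{5}{7}) / [(k+\frac{5}{4}) (k+1)] - rational in k. x = 1; t_0 = -6; negate the roots.


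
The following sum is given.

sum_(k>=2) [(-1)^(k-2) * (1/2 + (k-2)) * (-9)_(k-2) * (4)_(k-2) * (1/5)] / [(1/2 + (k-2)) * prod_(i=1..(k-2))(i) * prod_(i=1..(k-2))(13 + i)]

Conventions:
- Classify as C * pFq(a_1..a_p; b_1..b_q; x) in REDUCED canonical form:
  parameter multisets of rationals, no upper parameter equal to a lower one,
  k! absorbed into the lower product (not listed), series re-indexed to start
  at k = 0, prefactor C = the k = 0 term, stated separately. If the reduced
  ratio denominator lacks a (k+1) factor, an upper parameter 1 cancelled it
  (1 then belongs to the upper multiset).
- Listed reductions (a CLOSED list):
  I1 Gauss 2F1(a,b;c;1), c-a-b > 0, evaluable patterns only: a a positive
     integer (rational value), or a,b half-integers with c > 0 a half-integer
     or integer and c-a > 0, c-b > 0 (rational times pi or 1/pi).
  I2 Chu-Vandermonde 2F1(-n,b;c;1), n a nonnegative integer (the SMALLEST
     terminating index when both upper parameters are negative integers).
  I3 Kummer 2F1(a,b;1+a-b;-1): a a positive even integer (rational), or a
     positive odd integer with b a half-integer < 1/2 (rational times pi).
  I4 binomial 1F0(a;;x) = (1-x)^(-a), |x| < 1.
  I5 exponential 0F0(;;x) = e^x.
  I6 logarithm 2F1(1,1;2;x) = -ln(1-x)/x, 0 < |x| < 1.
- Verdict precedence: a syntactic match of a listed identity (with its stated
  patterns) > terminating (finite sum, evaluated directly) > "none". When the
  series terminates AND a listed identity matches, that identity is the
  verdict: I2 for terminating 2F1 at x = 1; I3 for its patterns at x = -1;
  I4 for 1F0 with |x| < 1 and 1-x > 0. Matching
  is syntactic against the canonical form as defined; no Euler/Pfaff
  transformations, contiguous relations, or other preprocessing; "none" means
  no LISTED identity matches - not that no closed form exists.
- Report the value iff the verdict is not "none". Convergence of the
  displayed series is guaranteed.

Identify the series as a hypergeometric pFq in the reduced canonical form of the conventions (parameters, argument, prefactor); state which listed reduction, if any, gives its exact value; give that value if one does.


Prefactor 1/5, argument -1: 2F1 with upper {-9, 4} over lower {14}. Verdict: the Kummer evaluation I3 matches (x = -1; c = 14 equals 1+a-b for upper {-9, 4}: listed pattern). Its exact value is 13/5.

Key step: x = (-1) and the product of the first k integers (C = 1/5) is k!.
Term ratio: r(k) = (-1) * (k-9) (k+4) / [(k+14) (k+1)] ; factor over Q: parameters, x = (-1), and C = 1/5.


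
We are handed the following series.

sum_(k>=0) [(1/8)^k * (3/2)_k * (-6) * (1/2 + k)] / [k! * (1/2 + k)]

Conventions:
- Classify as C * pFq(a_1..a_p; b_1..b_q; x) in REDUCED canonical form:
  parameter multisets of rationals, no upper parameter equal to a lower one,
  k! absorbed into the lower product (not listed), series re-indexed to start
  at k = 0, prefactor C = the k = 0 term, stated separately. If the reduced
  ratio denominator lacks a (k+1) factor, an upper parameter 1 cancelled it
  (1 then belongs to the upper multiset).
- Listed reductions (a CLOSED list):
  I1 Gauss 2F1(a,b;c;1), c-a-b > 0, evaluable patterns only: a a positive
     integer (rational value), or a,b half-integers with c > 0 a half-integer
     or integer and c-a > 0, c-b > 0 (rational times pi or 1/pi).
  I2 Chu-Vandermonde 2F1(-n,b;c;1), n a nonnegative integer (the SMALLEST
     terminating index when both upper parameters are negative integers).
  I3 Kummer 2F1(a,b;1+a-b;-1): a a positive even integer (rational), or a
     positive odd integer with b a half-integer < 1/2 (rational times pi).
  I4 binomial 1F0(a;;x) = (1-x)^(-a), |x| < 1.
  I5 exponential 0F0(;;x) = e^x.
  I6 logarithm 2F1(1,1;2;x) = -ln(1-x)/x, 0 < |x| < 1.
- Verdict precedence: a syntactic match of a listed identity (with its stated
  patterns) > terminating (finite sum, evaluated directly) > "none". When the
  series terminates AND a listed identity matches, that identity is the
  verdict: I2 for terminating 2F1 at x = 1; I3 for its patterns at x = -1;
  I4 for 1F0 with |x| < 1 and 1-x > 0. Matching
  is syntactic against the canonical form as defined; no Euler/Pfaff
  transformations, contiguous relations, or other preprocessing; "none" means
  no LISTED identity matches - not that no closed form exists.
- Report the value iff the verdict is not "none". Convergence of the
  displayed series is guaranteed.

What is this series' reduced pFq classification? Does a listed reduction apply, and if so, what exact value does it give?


At argument 1/8: a 1F0 with upper {3/2}, lower {-}, scaled by C = -6. Verdict (x = 1/8): the I4 binomial reduction applies (the 1F0 binomial series: exponent -3/2, x = 1/8). Exact value: (-6) * (7/8)^(-3/2).

Key observation: t_0 = -6 here, and k + 1/2 divides numerator and denominator alike; C = -6 after cancelling.
Consecutive-term ratio: r(k) = (1/8) * (k+3/2) / [(k+1)] - poly over poly, x = (1/8) from leading terms; C = -6 at k = 0.


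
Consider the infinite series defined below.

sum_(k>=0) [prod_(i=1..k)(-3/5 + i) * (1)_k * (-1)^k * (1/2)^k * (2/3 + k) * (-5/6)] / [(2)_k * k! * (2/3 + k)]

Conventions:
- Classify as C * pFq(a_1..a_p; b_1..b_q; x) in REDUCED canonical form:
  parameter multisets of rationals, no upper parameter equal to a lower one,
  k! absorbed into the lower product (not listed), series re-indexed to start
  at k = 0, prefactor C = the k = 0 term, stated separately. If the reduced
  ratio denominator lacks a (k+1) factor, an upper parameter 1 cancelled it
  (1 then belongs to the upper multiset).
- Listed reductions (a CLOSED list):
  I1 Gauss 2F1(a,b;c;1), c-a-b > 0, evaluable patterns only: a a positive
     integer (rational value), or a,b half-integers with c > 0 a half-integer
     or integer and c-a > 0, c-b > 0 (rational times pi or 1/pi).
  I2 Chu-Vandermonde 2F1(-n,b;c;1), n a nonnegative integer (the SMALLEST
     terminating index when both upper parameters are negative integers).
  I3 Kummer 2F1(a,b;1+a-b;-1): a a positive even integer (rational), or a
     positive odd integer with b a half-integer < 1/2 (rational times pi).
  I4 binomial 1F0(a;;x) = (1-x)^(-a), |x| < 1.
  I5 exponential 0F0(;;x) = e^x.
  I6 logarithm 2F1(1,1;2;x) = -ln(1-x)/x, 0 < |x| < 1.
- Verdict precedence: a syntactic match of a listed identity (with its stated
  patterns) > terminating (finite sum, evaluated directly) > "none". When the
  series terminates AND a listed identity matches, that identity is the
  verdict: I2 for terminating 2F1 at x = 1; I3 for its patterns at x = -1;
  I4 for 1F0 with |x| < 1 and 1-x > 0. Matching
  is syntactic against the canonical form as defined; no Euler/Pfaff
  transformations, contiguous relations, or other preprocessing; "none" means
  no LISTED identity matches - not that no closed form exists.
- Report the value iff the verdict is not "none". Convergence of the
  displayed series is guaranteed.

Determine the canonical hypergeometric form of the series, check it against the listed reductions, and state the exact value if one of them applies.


Prefactor -5/6, argument -1/2: 2F1 with upper {2/5, 1} over lower {2}. Verdict: none. Every listed pattern misses the 2F1 form at -1/2, upper {2/5, 1}.

Key step: t_0 being -5/6, the (-1)^k factor (prefactor -5/6) folds into the argument's sign.
Step ratio: r(k) = (-1/2) * (k+2/5) (k+1) / [(k+2) (k+1)] ; factor over Q: parameters, x = (-1/2), and C = -5/6.


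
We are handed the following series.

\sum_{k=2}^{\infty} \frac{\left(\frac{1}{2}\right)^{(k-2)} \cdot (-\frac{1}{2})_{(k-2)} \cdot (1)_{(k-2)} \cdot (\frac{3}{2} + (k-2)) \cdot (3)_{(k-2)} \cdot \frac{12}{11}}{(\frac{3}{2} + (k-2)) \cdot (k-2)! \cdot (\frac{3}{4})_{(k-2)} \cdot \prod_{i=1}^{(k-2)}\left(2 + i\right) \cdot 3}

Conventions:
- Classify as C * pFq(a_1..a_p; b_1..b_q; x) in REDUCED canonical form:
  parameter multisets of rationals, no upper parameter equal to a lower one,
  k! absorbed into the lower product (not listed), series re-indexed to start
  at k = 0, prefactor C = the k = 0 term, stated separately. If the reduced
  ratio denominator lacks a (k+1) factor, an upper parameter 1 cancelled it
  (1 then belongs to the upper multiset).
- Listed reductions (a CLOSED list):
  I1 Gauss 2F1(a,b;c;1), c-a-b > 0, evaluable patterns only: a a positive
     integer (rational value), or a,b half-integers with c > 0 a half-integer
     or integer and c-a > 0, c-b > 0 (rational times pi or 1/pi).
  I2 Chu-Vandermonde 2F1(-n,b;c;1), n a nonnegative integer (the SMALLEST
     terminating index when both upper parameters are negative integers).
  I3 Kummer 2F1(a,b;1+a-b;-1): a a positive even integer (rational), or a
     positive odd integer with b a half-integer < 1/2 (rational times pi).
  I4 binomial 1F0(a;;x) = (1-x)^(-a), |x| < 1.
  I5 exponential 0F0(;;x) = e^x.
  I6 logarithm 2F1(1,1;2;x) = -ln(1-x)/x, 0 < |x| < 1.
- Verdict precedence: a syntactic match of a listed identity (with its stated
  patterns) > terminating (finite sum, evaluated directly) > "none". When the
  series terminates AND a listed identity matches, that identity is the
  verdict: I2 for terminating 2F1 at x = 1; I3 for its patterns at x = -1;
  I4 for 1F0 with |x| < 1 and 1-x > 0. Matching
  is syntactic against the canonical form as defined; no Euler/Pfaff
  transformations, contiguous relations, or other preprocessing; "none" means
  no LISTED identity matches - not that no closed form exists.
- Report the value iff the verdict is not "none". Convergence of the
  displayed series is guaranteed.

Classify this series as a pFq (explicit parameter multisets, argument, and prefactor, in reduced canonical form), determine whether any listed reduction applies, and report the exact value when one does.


This is \frac{4}{11} * 2F1(-\frac{1}{2}, 1; \frac{3}{4}; \frac{1}{2}) in reduced canonical form. Verdict: none - at argument \frac{1}{2} the multisets {-\frac{1}{2}, 1} ; {\frac{3}{4}} match no listed identity.

Structural cue: x = \frac{1}{2} and striking the common factor k + 3/2 reduces the term (C = 4/11, x = 1/2).
Term ratio: r(k) = \frac{1}{2} * (k-\frac{1}{2}) (k+1) / [(k+\frac{3}{4}) (k+1)] - rational in k. x = \frac{1}{2}; t_0 = \frac{4}{11}; negate the roots.
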